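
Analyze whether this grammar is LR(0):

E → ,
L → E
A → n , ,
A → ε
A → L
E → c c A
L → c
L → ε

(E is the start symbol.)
No. Shift-reduce conflict between [A → .] and [A → . n , ,]

A grammar is LR(0) if no state in the canonical LR(0) collection has:
  - both a shift item (dot before a terminal) and a complete item (shift-reduce conflict), or
  - two or more complete items (reduce-reduce conflict; the accept item [E' → E .] counts as a complete item here).

Augment with E' → E and build the canonical LR(0) collection (I0 = CLOSURE({[E' → . E]}), then GOTO on every symbol after a dot until no new states appear). It has 12 states:
  I0: { [E → . ,], [E → . c c A], [E' → . E] }  — shift
  I1: { [E → , .] }  — reduce
  I2: { [E' → E .] }  — accept
  I3: { [E → c . c A] }  — shift
  I4: { [A → . L], [A → . n , ,], [A → .], [E → . ,], [E → . c c A], [E → c c . A], [L → . E], [L → . c], [L → .] }  — shift, 2 reduces
  I5: { [E → c c A .] }  — reduce
  I6: { [L → E .] }  — reduce
  I7: { [A → L .] }  — reduce
  I8: { [E → c . c A], [L → c .] }  — shift, reduce
  I9: { [A → n . , ,] }  — shift
  I10: { [A → n , . ,] }  — shift
  I11: { [A → n , , .] }  — reduce

Conflict in state I4:
  Shift-reduce conflict between [A → .] and [A → . n , ,]
So the grammar is NOT LR(0).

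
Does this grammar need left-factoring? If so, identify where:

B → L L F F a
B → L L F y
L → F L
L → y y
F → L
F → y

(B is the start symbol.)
Left-factoring is needed when two productions for the same non-terminal
share a common prefix on the right-hand side.

Productions for B:
  B → L L F F a
  B → L L F y
Productions for L:
  L → F L
  L → y y
Productions for F:
  F → L
  F → y

Found common prefix 'L L F' in productions for B

Answer: Yes, B has productions with common prefix 'L L F'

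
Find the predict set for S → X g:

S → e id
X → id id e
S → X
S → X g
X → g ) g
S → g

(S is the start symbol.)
PREDICT(S → X g) = (FIRST(RHS) \ {ε}) ∪ (FOLLOW(S) if ε ∈ FIRST(RHS), i.e. RHS ⇒* ε)
FIRST(X) = { 'g', 'id' }
FIRST(X g) = { 'g', 'id' }
ε ∉ FIRST(X g), so FOLLOW(S) is not added.
PREDICT(S → X g) = { 'g', 'id' }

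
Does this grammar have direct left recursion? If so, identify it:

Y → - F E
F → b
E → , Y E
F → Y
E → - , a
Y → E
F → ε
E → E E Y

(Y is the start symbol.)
Direct left recursion occurs when N → N α for some non-terminal N (the right-hand side begins with the left-hand side itself).

Y → - F E: starts with '-'
F → b: starts with b
E → , Y E: starts with ','
F → Y: starts with Y
E → - , a: starts with '-'
Y → E: starts with E
F → ε: starts with ε
E → E E Y: LEFT RECURSIVE (starts with E)

The grammar has direct left recursion on: E.

Answer: Yes, E is left-recursive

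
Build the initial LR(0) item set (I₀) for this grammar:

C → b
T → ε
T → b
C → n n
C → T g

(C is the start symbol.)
First, augment the grammar with C' → C
I₀ = CLOSURE({ [C' → . C] }):
  [C' → . C] has the dot before C: add [C → . b], [C → . n n], [C → . T g]
  [C → . T g] has the dot before T: add [T → .], [T → . b]
No further items can be added.

I₀ = { [C → . T g], [C → . b], [C → . n n], [C' → . C], [T → . b], [T → .] }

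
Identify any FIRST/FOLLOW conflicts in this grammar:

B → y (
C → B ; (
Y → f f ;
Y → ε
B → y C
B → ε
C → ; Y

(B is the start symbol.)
No FIRST/FOLLOW conflicts.

Nullable non-terminals: B, Y.

B: nullable alternative(s) B → ε; FOLLOW(B) = { $, ';' }
  B → y (: FIRST \ {ε} = { 'y' } — disjoint from FOLLOW(B)
  B → y C: FIRST \ {ε} = { 'y' } — disjoint from FOLLOW(B)
  B → ε: FIRST \ {ε} = { } — this is the only nullable alternative, skip

Y: nullable alternative(s) Y → ε; FOLLOW(Y) = { $, ';' }
  Y → f f ;: FIRST \ {ε} = { 'f' } — disjoint from FOLLOW(Y)
  Y → ε: FIRST \ {ε} = { } — this is the only nullable alternative, skip

C has no nullable alternative, so no FIRST/FOLLOW check is needed there.

No FIRST/FOLLOW conflicts found.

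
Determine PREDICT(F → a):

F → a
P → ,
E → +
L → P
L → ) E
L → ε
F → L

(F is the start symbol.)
{ 'a' }

PREDICT(F → a) = (FIRST(RHS) \ {ε}) ∪ (FOLLOW(F) if ε ∈ FIRST(RHS), i.e. RHS ⇒* ε)
FIRST(a) = { 'a' }
ε ∉ FIRST(a), so FOLLOW(F) is not added.
PREDICT(F → a) = { 'a' }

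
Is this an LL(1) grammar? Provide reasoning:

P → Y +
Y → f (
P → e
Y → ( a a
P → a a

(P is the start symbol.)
Yes, the grammar is LL(1).

A grammar is LL(1) if for each non-terminal N with multiple productions, the predict sets of those productions are pairwise disjoint, where PREDICT(N → α) = (FIRST(α) \ {ε}) ∪ (FOLLOW(N) if α ⇒* ε).

Relevant sets:
  FIRST(Y) = { '(', 'f' }

For P:
  PREDICT(P → Y '+') = { '(', 'f' }
  PREDICT(P → e) = { 'e' }
  PREDICT(P → a a) = { 'a' }
For Y:
  PREDICT(Y → f '(') = { 'f' }
  PREDICT(Y → '(' a a) = { '(' }

All predict sets are disjoint. The grammar IS LL(1).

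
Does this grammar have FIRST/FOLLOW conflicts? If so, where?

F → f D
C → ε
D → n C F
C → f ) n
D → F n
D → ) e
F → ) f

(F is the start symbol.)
Yes. C → f ')' n with FOLLOW(C) on { 'f' }

A FIRST/FOLLOW conflict occurs when a non-terminal N has a nullable alternative N → β (β ⇒* ε) and another alternative N → α with FIRST(α) ∩ FOLLOW(N) ≠ ∅: on such a lookahead the parser cannot decide between expanding α and letting N vanish via β.

Nullable non-terminals: C.

C: nullable alternative(s) C → ε; FOLLOW(C) = { ')', 'f' }
  C → ε: FIRST \ {ε} = { } — this is the only nullable alternative, skip
  C → f ) n: FIRST \ {ε} = { 'f' } — overlaps FOLLOW(C) on { 'f' }: CONFLICT

D, F have no nullable alternative, so no FIRST/FOLLOW check is needed there.

So the grammar has 1 FIRST/FOLLOW conflict (marked CONFLICT above).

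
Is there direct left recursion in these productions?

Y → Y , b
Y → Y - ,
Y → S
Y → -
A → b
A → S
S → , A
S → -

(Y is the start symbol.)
Yes, Y is left-recursive

Y → Y , b: LEFT RECURSIVE (starts with Y)
Y → Y - ,: LEFT RECURSIVE (starts with Y)
Y → S: starts with S
Y → -: starts with '-'
A → b: starts with b
A → S: starts with S
S → , A: starts with ','
S → -: starts with '-'

The grammar has direct left recursion on: Y.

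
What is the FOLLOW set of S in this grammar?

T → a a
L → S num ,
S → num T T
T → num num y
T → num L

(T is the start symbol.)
{ 'num' }

To compute FOLLOW(S), find every occurrence of S on a right-hand side N → α S β: add FIRST(β) \ {ε}, and if β is empty or nullable also add FOLLOW(N). Iterate to a fixed point.

In L → S num ,: S is followed by num ',', add FIRST(num ',') \ {ε} = { 'num' }

Taking the union: FOLLOW(S) = { 'num' }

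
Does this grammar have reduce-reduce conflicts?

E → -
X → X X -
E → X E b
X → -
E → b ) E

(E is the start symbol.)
A reduce-reduce conflict occurs when an LR(0) state has two complete items [A → α .] and [B → β .] — both call for a reduction, and with no lookahead the parser cannot choose between them.

Augment with E' → E and build the canonical LR(0) collection (I0 = CLOSURE({[E' → . E]}), then GOTO on every symbol after a dot until no new states appear). It has 11 states:
  I0: { [E → . -], [E → . X E b], [E → . b ) E], [E' → . E], [X → . -], [X → . X X -] }  — shift
  I1: { [E → - .], [X → - .] }  — 2 reduces
  I2: { [E' → E .] }  — accept
  I3: { [E → . -], [E → . X E b], [E → . b ) E], [E → X . E b], [X → . -], [X → . X X -], [X → X . X -] }  — shift
  I4: { [E → b . ) E] }  — shift
  I5: { [E → . -], [E → . X E b], [E → . b ) E], [E → b ) . E], [X → . -], [X → . X X -] }  — shift
  I6: { [E → b ) E .] }  — reduce
  I7: { [E → X E . b] }  — shift
  I8: { [E → . -], [E → . X E b], [E → . b ) E], [E → X . E b], [X → . -], [X → . X X -], [X → X . X -], [X → X X . -] }  — shift
  I9: { [E → - .], [X → - .], [X → X X - .] }  — 3 reduces
  I10: { [E → X E b .] }  — reduce

I1 contains complete items [E → - .], [X → - .] — reduce-reduce conflict.
I9 contains complete items [E → - .], [X → - .], [X → X X - .] — reduce-reduce conflict.

Answer: Yes — I1: [E → - .] vs [X → - .]; I9: [E → - .] vs [X → - .]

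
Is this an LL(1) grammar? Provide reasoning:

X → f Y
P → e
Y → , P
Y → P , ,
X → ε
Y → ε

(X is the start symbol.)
Yes, the grammar is LL(1).

A grammar is LL(1) if for each non-terminal N with multiple productions, the predict sets of those productions are pairwise disjoint, where PREDICT(N → α) = (FIRST(α) \ {ε}) ∪ (FOLLOW(N) if α ⇒* ε).

Relevant sets:
  FIRST(P) = { 'e' }
  FOLLOW(X) = { $ }
  FOLLOW(Y) = { $ }

For X:
  PREDICT(X → f Y) = { 'f' }
  PREDICT(X → ε) = { $ }
For Y:
  PREDICT(Y → ',' P) = { ',' }
  PREDICT(Y → P ',' ',') = { 'e' }
  PREDICT(Y → ε) = { $ }
P has a single production, so nothing to check there.

All predict sets are disjoint. The grammar IS LL(1).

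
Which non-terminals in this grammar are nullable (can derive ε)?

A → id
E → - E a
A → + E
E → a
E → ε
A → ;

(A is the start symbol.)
ε-productions: E → ε
So E is immediately nullable.
No further non-terminal can be added: every production for the remaining non-terminals contains a terminal or a non-nullable non-terminal.
Nullable = { 'E' }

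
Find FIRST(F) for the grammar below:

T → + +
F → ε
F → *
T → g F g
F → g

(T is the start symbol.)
From F → ε:
  - ε-production, so ε ∈ FIRST(F)
From F → *:
  - '*' is a terminal: add '*' and stop
From F → g:
  - g is a terminal: add 'g' and stop

Collecting: FIRST(F) = { '*', 'g', ε }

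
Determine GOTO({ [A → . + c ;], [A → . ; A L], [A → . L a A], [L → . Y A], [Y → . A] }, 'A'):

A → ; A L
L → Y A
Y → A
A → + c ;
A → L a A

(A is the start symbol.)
{ [Y → A .] }

GOTO(I, 'A') = CLOSURE({ [A → αX.β] : [A → α.Xβ] ∈ I, X = 'A' })

Items with dot before 'A', with the dot advanced:
  [Y → . A] → [Y → A .]
Closure adds nothing (no advanced item has the dot before a non-terminal).

GOTO = { [Y → A .] }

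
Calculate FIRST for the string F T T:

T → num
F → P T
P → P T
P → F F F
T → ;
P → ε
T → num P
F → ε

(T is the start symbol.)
{ ';', 'num' }

FIRST sets of the non-terminals involved (from the grammar, by fixed-point iteration):
  FIRST(F) = { ';', 'num', ε }
  FIRST(T) = { ';', 'num' }

To compute FIRST(F T T), process the symbols left to right:
Symbol F is a non-terminal. Add FIRST(F) \ {ε} = { ';', 'num' }
F is nullable (ε ∈ FIRST(F)), continue to the next symbol.
Symbol T is a non-terminal. Add FIRST(T) \ {ε} = { ';', 'num' }
T is not nullable (ε ∉ FIRST(T)), so stop here.
FIRST(F T T) = { ';', 'num' }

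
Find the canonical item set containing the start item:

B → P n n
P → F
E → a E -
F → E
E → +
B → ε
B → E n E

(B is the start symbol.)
First, augment the grammar with B' → B
I₀ = CLOSURE({ [B' → . B] }):
  [B' → . B] has the dot before B: add [B → . P n n], [B → .], [B → . E n E]
  [B → . P n n] has the dot before P: add [P → . F]
  [B → . E n E] has the dot before E: add [E → . a E -], [E → . +]
  [P → . F] has the dot before F: add [F → . E]
No further items can be added.

I₀ = { [B → . E n E], [B → . P n n], [B → .], [B' → . B], [E → . +], [E → . a E -], [F → . E], [P → . F] }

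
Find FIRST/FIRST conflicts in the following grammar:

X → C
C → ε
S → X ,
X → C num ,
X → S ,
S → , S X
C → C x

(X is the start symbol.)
A FIRST/FIRST conflict occurs when two productions N → α and N → β for the same non-terminal have FIRST(α) ∩ FIRST(β) ≠ ∅ (with ε ∈ FIRST of a nullable right-hand side, so two nullable alternatives also conflict).

FIRST sets of the non-terminals at (or reachable through a nullable prefix from) the front of some alternative:
  FIRST(C) = { 'x', ε }
  FIRST(S) = { ',', 'num', 'x' }
  FIRST(X) = { ',', 'num', 'x', ε }

Productions for X:
  X → C: FIRST = { 'x', ε }
  X → C num ,: FIRST = { 'num', 'x' }
  X → S ,: FIRST = { ',', 'num', 'x' }
Productions for C:
  C → ε: FIRST = { ε }
  C → C x: FIRST = { 'x' }
Productions for S:
  S → X ,: FIRST = { ',', 'num', 'x' }
  S → , S X: FIRST = { ',' }

Conflict for X: X → C and X → C num ,
  Overlap: { 'x' }
Conflict for X: X → C and X → S ,
  Overlap: { 'x' }
Conflict for X: X → C num , and X → S ,
  Overlap: { 'num', 'x' }
Conflict for S: S → X , and S → , S X
  Overlap: { ',' }

Answer: Yes. X → C / X → C num ',' on { 'x' }; X → C / X → S ',' on { 'x' }; X → C num ',' / X → S ',' on { 'num', 'x' }; S → X ',' / S → ',' S X on { ',' }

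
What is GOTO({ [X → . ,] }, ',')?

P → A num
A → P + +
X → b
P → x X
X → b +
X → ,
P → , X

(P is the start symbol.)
GOTO(I, ',') = CLOSURE({ [A → αX.β] : [A → α.Xβ] ∈ I, X = ',' })

Items with dot before ',', with the dot advanced:
  [X → . ,] → [X → , .]
Closure adds nothing (no advanced item has the dot before a non-terminal).

GOTO = { [X → , .] }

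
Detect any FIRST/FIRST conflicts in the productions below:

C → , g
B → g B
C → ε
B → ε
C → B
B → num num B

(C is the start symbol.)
FIRST sets of the non-terminals at (or reachable through a nullable prefix from) the front of some alternative:
  FIRST(B) = { 'g', 'num', ε }

Productions for C:
  C → , g: FIRST = { ',' }
  C → ε: FIRST = { ε }
  C → B: FIRST = { 'g', 'num', ε }
Productions for B:
  B → g B: FIRST = { 'g' }
  B → ε: FIRST = { ε }
  B → num num B: FIRST = { 'num' }

Conflict for C: C → ε and C → B
  Overlap: { ε }

Answer: Yes. C → ε / C → B on { ε }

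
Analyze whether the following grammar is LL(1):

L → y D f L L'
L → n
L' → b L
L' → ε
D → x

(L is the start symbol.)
No. Predict set conflict for L': { 'b' }

A grammar is LL(1) if for each non-terminal N with multiple productions, the predict sets of those productions are pairwise disjoint, where PREDICT(N → α) = (FIRST(α) \ {ε}) ∪ (FOLLOW(N) if α ⇒* ε).

Relevant sets:
  FOLLOW(L') = { $, 'b' }

For L:
  PREDICT(L → y D f L L') = { 'y' }
  PREDICT(L → n) = { 'n' }
For L':
  PREDICT(L' → b L) = { 'b' }
  PREDICT(L' → ε) = { $, 'b' }
D has a single production, so nothing to check there.

Conflict found: Predict set conflict for L': { 'b' }
The grammar is NOT LL(1).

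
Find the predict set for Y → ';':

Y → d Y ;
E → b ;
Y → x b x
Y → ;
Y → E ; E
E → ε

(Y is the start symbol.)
PREDICT(Y → ';') = (FIRST(RHS) \ {ε}) ∪ (FOLLOW(Y) if ε ∈ FIRST(RHS), i.e. RHS ⇒* ε)
FIRST(';') = { ';' }
ε ∉ FIRST(';'), so FOLLOW(Y) is not added.
PREDICT(Y → ';') = { ';' }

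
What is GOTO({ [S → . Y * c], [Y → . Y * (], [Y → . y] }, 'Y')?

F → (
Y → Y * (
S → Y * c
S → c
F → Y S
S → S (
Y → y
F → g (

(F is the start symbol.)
{ [S → Y . * c], [Y → Y . * (] }

GOTO(I, 'Y') = CLOSURE({ [A → αX.β] : [A → α.Xβ] ∈ I, X = 'Y' })

Items with dot before 'Y', with the dot advanced:
  [S → . Y * c] → [S → Y . * c]
  [Y → . Y * (] → [Y → Y . * (]
Closure adds nothing (no advanced item has the dot before a non-terminal).

GOTO = { [S → Y . * c], [Y → Y . * (] }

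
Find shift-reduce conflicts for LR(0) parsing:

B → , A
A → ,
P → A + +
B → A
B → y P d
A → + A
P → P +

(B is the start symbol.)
Yes — I2: [A → , .] vs [A → . + A]

A shift-reduce conflict occurs when an LR(0) state has both:
  - a complete (reduce) item [A → α .] (dot at the end), and
  - a shift item [B → β . c γ] (dot before a terminal).

Augment with B' → B and build the canonical LR(0) collection (I0 = CLOSURE({[B' → . B]}), then GOTO on every symbol after a dot until no new states appear). It has 15 states:
  I0: { [A → . + A], [A → . ,], [B → . , A], [B → . A], [B → . y P d], [B' → . B] }  — shift
  I1: { [A → + . A], [A → . + A], [A → . ,] }  — shift
  I2: { [A → , .], [A → . + A], [A → . ,], [B → , . A] }  — shift, reduce
  I3: { [B → A .] }  — reduce
  I4: { [B' → B .] }  — accept
  I5: { [A → . + A], [A → . ,], [B → y . P d], [P → . A + +], [P → . P +] }  — shift
  I6: { [A → , .] }  — reduce
  I7: { [P → A . + +] }  — shift
  I8: { [B → y P . d], [P → P . +] }  — shift
  I9: { [P → P + .] }  — reduce
  I10: { [B → y P d .] }  — reduce
  I11: { [P → A + . +] }  — shift
  I12: { [P → A + + .] }  — reduce
  I13: { [B → , A .] }  — reduce
  I14: { [A → + A .] }  — reduce

I2 contains reduce item [A → , .] and shift items [A → . + A], [A → . ,] — shift-reduce conflict.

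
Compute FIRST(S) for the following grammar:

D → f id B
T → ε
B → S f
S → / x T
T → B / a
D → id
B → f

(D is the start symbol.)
From S → / x T:
  - '/' is a terminal: add '/' and stop

Collecting: FIRST(S) = { '/' }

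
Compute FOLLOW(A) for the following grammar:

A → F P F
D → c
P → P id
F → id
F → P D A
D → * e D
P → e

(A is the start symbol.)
A is the start symbol, so $ ∈ FOLLOW(A).
In F → P D A: A is at the end, add FOLLOW(F)

The FOLLOW sets referred to above (computed the same way, to a fixed point):
  FOLLOW(F) = { $, 'e' }

Taking the union: FOLLOW(A) = { $, 'e' }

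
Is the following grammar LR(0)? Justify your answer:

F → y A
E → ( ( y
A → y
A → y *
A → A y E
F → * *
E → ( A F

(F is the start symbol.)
A grammar is LR(0) if no state in the canonical LR(0) collection has:
  - both a shift item (dot before a terminal) and a complete item (shift-reduce conflict), or
  - two or more complete items (reduce-reduce conflict; the accept item [F' → F .] counts as a complete item here).

Augment with F' → F and build the canonical LR(0) collection (I0 = CLOSURE({[F' → . F]}), then GOTO on every symbol after a dot until no new states appear). It has 16 states:
  I0: { [F → . * *], [F → . y A], [F' → . F] }  — shift
  I1: { [F → * . *] }  — shift
  I2: { [F' → F .] }  — accept
  I3: { [A → . A y E], [A → . y *], [A → . y], [F → y . A] }  — shift
  I4: { [A → A . y E], [F → y A .] }  — shift, reduce
  I5: { [A → y . *], [A → y .] }  — shift, reduce
  I6: { [A → y * .] }  — reduce
  I7: { [A → A y . E], [E → . ( ( y], [E → . ( A F] }  — shift
  I8: { [A → . A y E], [A → . y *], [A → . y], [E → ( . ( y], [E → ( . A F] }  — shift
  I9: { [A → A y E .] }  — reduce
  I10: { [E → ( ( . y] }  — shift
  I11: { [A → A . y E], [E → ( A . F], [F → . * *], [F → . y A] }  — shift
  I12: { [E → ( A F .] }  — reduce
  I13: { [A → . A y E], [A → . y *], [A → . y], [A → A y . E], [E → . ( ( y], [E → . ( A F], [F → y . A] }  — shift
  I14: { [E → ( ( y .] }  — reduce
  I15: { [F → * * .] }  — reduce

Conflict in state I4:
  Shift-reduce conflict between [F → y A .] and [A → A . y E]
So the grammar is NOT LR(0).

Answer: No. Shift-reduce conflict between [F → y A .] and [A → A . y E]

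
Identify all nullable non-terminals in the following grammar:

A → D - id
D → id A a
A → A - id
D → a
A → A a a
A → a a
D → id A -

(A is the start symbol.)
There are no ε-productions, so no non-terminal can derive ε.
No non-terminals are nullable.

Answer: None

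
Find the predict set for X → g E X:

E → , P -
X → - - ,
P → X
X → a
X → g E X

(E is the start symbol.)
PREDICT(X → g E X) = (FIRST(RHS) \ {ε}) ∪ (FOLLOW(X) if ε ∈ FIRST(RHS), i.e. RHS ⇒* ε)
FIRST(g E X) = { 'g' }
ε ∉ FIRST(g E X), so FOLLOW(X) is not added.
PREDICT(X → g E X) = { 'g' }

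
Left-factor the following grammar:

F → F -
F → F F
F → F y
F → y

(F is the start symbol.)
Left-factoring transforms A → αβ₁ | αβ₂ into A → αA' and A' → β₁ | β₂
(α is the longest common prefix among the alternatives). Repeat until
no nonterminal has two alternatives with a common prefix.

Round 1: F has alternatives sharing prefix 'F'. Introduce F': F → F F'
  Add: F' → -
  Add: F' → F
  Add: F' → y

No remaining common prefixes — done.

Resulting grammar:
F → F F'
F' → -
F' → F
F' → y
F → y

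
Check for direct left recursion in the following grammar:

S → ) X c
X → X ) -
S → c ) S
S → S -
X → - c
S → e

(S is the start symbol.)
S → ) X c: starts with ')'
X → X ) -: LEFT RECURSIVE (starts with X)
S → c ) S: starts with c
S → S -: LEFT RECURSIVE (starts with S)
X → - c: starts with '-'
S → e: starts with e

The grammar has direct left recursion on: X, S.

Answer: Yes, X, S are left-recursive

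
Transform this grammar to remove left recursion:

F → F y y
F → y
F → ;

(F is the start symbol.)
F → y F'
F → ; F'
F' → y y F'
F' → ε

F is directly left-recursive. The standard transformation for
  A → A α₁ | ... | A α_m | β₁ | ... | β_n
is
  A  → β₁ A' | ... | β_n A'
  A' → α₁ A' | ... | α_m A' | ε

F → y becomes F → y F'
F → ; becomes F → ; F'
F → F y y becomes F' → y y F'
Add F' → ε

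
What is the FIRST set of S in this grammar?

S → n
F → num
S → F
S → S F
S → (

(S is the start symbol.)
FIRST sets of the other non-terminals involved (by the same procedure, iterated to a fixed point):
  FIRST(F) = { 'num' }

From S → n:
  - n is a terminal: add 'n' and stop
From S → F:
  - F is a non-terminal: add FIRST(F) \ {ε} = { 'num' }
    F is not nullable, so stop
From S → S F:
  - S is the symbol being defined: contributes nothing new
    S is not nullable, so stop
From S → (:
  - '(' is a terminal: add '(' and stop

Collecting: FIRST(S) = { '(', 'n', 'num' }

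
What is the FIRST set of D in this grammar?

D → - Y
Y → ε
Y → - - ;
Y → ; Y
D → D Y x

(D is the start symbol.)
To compute FIRST(D), examine every production with D on the left-hand side, reading each right-hand side left to right until a non-nullable symbol is reached.

From D → - Y:
  - '-' is a terminal: add '-' and stop
From D → D Y x:
  - D is the symbol being defined: contributes nothing new
    D is not nullable, so stop

Collecting: FIRST(D) = { '-' }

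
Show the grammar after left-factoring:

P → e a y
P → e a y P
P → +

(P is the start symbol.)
P → e a y P'
P' → ε
P' → P
P → +

Left-factoring transforms A → αβ₁ | αβ₂ into A → αA' and A' → β₁ | β₂
(α is the longest common prefix among the alternatives). Repeat until
no nonterminal has two alternatives with a common prefix.

Round 1: P has alternatives sharing prefix 'e a y'. Introduce P': P → e a y P'
  Add: P' → ε
  Add: P' → P

No remaining common prefixes — done.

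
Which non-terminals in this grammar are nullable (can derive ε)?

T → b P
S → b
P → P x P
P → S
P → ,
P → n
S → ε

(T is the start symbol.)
{ 'P', 'S' }

A non-terminal is nullable if it can derive ε (the empty string): either it has an ε-production, or it has a production whose right-hand side consists entirely of nullable non-terminals.

ε-productions: S → ε
So S is immediately nullable.
P → S: every symbol on the right is nullable, so P is nullable too.
No further non-terminal can be added: every production for the remaining non-terminals contains a terminal or a non-nullable non-terminal.
Nullable = { 'P', 'S' }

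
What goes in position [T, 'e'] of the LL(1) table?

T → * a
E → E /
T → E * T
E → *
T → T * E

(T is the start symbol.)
To find M[T, 'e'], we find productions for T where 'e' is in the predict set (PREDICT(N → α) = (FIRST(α) \ {ε}) ∪ (FOLLOW(N) if α ⇒* ε)).

Relevant sets:
  FIRST(E) = { '*' }
  FIRST(T) = { '*' }

T → * a: PREDICT = { '*' }
T → E * T: PREDICT = { '*' }
T → T * E: PREDICT = { '*' }

M[T, 'e'] is empty (no production applies)

Answer: Empty (error entry)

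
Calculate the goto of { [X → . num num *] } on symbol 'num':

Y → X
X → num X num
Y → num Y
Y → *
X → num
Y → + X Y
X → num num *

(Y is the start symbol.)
{ [X → num . num *] }

GOTO(I, 'num') = CLOSURE({ [A → αX.β] : [A → α.Xβ] ∈ I, X = 'num' })

Items with dot before 'num', with the dot advanced:
  [X → . num num *] → [X → num . num *]
Closure adds nothing (no advanced item has the dot before a non-terminal).

GOTO = { [X → num . num *] }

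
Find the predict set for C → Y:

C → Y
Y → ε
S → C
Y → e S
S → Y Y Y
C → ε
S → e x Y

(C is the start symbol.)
PREDICT(C → Y) = (FIRST(RHS) \ {ε}) ∪ (FOLLOW(C) if ε ∈ FIRST(RHS), i.e. RHS ⇒* ε)
FIRST(Y) = { 'e', ε }
FIRST(Y) = { 'e', ε }
ε ∈ FIRST(Y) (the right-hand side is nullable), so add FOLLOW(C) = { $, 'e' }
PREDICT(C → Y) = { $, 'e' }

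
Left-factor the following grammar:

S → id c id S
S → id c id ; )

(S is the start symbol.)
Left-factoring transforms A → αβ₁ | αβ₂ into A → αA' and A' → β₁ | β₂
(α is the longest common prefix among the alternatives). Repeat until
no nonterminal has two alternatives with a common prefix.

Round 1: S has alternatives sharing prefix 'id c id'. Introduce S': S → id c id S'
  Add: S' → S
  Add: S' → ; )

No remaining common prefixes — done.

Resulting grammar:
S → id c id S'
S' → S
S' → ; )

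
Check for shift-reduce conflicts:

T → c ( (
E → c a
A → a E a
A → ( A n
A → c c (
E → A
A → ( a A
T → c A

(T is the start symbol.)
Yes — I19: [T → c ( ( .] vs [A → . ( A n]

Augment with T' → T and build the canonical LR(0) collection (I0 = CLOSURE({[T' → . T]}), then GOTO on every symbol after a dot until no new states appear). It has 20 states:
  I0: { [T → . c ( (], [T → . c A], [T' → . T] }  — shift
  I1: { [T' → T .] }  — accept
  I2: { [A → . ( A n], [A → . ( a A], [A → . a E a], [A → . c c (], [T → c . ( (], [T → c . A] }  — shift
  I3: { [A → ( . A n], [A → ( . a A], [A → . ( A n], [A → . ( a A], [A → . a E a], [A → . c c (], [T → c ( . (] }  — shift
  I4: { [T → c A .] }  — reduce
  I5: { [A → . ( A n], [A → . ( a A], [A → . a E a], [A → . c c (], [A → a . E a], [E → . A], [E → . c a] }  — shift
  I6: { [A → c . c (] }  — shift
  I7: { [A → c c . (] }  — shift
  I8: { [A → c c ( .] }  — reduce
  I9: { [A → ( . A n], [A → ( . a A], [A → . ( A n], [A → . ( a A], [A → . a E a], [A → . c c (] }  — shift
  I10: { [E → A .] }  — reduce
  I11: { [A → a E . a] }  — shift
  I12: { [A → c . c (], [E → c . a] }  — shift
  I13: { [E → c a .] }  — reduce
  I14: { [A → a E a .] }  — reduce
  I15: { [A → ( A . n] }  — shift
  I16: { [A → ( a . A], [A → . ( A n], [A → . ( a A], [A → . a E a], [A → . c c (], [A → a . E a], [E → . A], [E → . c a] }  — shift
  I17: { [A → ( a A .], [E → A .] }  — 2 reduces
  I18: { [A → ( A n .] }  — reduce
  I19: { [A → ( . A n], [A → ( . a A], [A → . ( A n], [A → . ( a A], [A → . a E a], [A → . c c (], [T → c ( ( .] }  — shift, reduce

I19 contains reduce item [T → c ( ( .] and shift items [A → . ( A n], [A → . ( a A], [A → ( . a A], [A → . a E a], [A → . c c (] — shift-reduce conflict.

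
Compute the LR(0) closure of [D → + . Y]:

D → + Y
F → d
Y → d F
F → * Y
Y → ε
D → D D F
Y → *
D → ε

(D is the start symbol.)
{ [D → + . Y], [Y → . *], [Y → . d F], [Y → .] }

To compute CLOSURE, for each item [A → α.Bβ] where B is a non-terminal, add [B → .γ] for all productions B → γ; repeat for the newly added items until nothing changes.

Start with: [D → + . Y]
  [D → + . Y] has the dot before Y: add [Y → . d F], [Y → .], [Y → . *]
No further items can be added.

CLOSURE = { [D → + . Y], [Y → . *], [Y → . d F], [Y → .] }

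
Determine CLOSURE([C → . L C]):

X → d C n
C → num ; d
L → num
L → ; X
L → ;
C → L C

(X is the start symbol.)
{ [C → . L C], [L → . ; X], [L → . ;], [L → . num] }

Start with: [C → . L C]
  [C → . L C] has the dot before L: add [L → . num], [L → . ; X], [L → . ;]
No further items can be added.

CLOSURE = { [C → . L C], [L → . ; X], [L → . ;], [L → . num] }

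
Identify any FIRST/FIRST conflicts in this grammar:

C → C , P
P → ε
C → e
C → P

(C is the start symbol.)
A FIRST/FIRST conflict occurs when two productions N → α and N → β for the same non-terminal have FIRST(α) ∩ FIRST(β) ≠ ∅ (with ε ∈ FIRST of a nullable right-hand side, so two nullable alternatives also conflict).

FIRST sets of the non-terminals at (or reachable through a nullable prefix from) the front of some alternative:
  FIRST(C) = { ',', 'e', ε }
  FIRST(P) = { ε }

Productions for C:
  C → C , P: FIRST = { ',', 'e' }
  C → e: FIRST = { 'e' }
  C → P: FIRST = { ε }
P has only one production, so no FIRST/FIRST conflict is possible there.

Conflict for C: C → C , P and C → e
  Overlap: { 'e' }

Answer: Yes. C → C ',' P / C → e on { 'e' }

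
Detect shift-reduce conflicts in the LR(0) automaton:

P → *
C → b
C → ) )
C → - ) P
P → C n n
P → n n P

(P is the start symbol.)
Augment with P' → P and build the canonical LR(0) collection (I0 = CLOSURE({[P' → . P]}), then GOTO on every symbol after a dot until no new states appear). It has 15 states:
  I0: { [C → . ) )], [C → . - ) P], [C → . b], [P → . *], [P → . C n n], [P → . n n P], [P' → . P] }  — shift
  I1: { [C → ) . )] }  — shift
  I2: { [P → * .] }  — reduce
  I3: { [C → - . ) P] }  — shift
  I4: { [P → C . n n] }  — shift
  I5: { [P' → P .] }  — accept
  I6: { [C → b .] }  — reduce
  I7: { [P → n . n P] }  — shift
  I8: { [C → . ) )], [C → . - ) P], [C → . b], [P → . *], [P → . C n n], [P → . n n P], [P → n n . P] }  — shift
  I9: { [P → n n P .] }  — reduce
  I10: { [P → C n . n] }  — shift
  I11: { [P → C n n .] }  — reduce
  I12: { [C → - ) . P], [C → . ) )], [C → . - ) P], [C → . b], [P → . *], [P → . C n n], [P → . n n P] }  — shift
  I13: { [C → - ) P .] }  — reduce
  I14: { [C → ) ) .] }  — reduce

No state contains both a complete item and a shift item.

Answer: No shift-reduce conflicts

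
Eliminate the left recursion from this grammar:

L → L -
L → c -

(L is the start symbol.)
L is directly left-recursive. The standard transformation for
  A → A α₁ | ... | A α_m | β₁ | ... | β_n
is
  A  → β₁ A' | ... | β_n A'
  A' → α₁ A' | ... | α_m A' | ε

L → c - becomes L → c - L'
L → L - becomes L' → - L'
Add L' → ε

Resulting grammar:
L → c - L'
L' → - L'
L' → ε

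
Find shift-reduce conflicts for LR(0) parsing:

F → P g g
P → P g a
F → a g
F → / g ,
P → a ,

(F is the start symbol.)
A shift-reduce conflict occurs when an LR(0) state has both:
  - a complete (reduce) item [A → α .] (dot at the end), and
  - a shift item [B → β . c γ] (dot before a terminal).

Augment with F' → F and build the canonical LR(0) collection (I0 = CLOSURE({[F' → . F]}), then GOTO on every symbol after a dot until no new states appear). It has 12 states:
  I0: { [F → . / g ,], [F → . P g g], [F → . a g], [F' → . F], [P → . P g a], [P → . a ,] }  — shift
  I1: { [F → / . g ,] }  — shift
  I2: { [F' → F .] }  — accept
  I3: { [F → P . g g], [P → P . g a] }  — shift
  I4: { [F → a . g], [P → a . ,] }  — shift
  I5: { [P → a , .] }  — reduce
  I6: { [F → a g .] }  — reduce
  I7: { [F → P g . g], [P → P g . a] }  — shift
  I8: { [P → P g a .] }  — reduce
  I9: { [F → P g g .] }  — reduce
  I10: { [F → / g . ,] }  — shift
  I11: { [F → / g , .] }  — reduce

No state contains both a complete item and a shift item.

Answer: No shift-reduce conflicts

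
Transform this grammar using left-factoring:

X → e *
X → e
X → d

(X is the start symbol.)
Left-factoring transforms A → αβ₁ | αβ₂ into A → αA' and A' → β₁ | β₂
(α is the longest common prefix among the alternatives). Repeat until
no nonterminal has two alternatives with a common prefix.

Round 1: X has alternatives sharing prefix 'e'. Introduce X': X → e X'
  Add: X' → *
  Add: X' → ε

No remaining common prefixes — done.

Resulting grammar:
X → e X'
X' → *
X' → ε
X → d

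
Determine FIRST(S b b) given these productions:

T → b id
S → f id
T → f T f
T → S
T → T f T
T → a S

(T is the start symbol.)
FIRST sets of the non-terminals involved (from the grammar, by fixed-point iteration):
  FIRST(S) = { 'f' }

To compute FIRST(S b b), process the symbols left to right:
Symbol S is a non-terminal. Add FIRST(S) \ {ε} = { 'f' }
S is not nullable (ε ∉ FIRST(S)), so stop here.
FIRST(S b b) = { 'f' }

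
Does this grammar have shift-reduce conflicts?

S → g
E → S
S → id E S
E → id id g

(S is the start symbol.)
A shift-reduce conflict occurs when an LR(0) state has both:
  - a complete (reduce) item [A → α .] (dot at the end), and
  - a shift item [B → β . c γ] (dot before a terminal).

Augment with S' → S and build the canonical LR(0) collection (I0 = CLOSURE({[S' → . S]}), then GOTO on every symbol after a dot until no new states appear). It has 10 states:
  I0: { [S → . g], [S → . id E S], [S' → . S] }  — shift
  I1: { [S' → S .] }  — accept
  I2: { [S → g .] }  — reduce
  I3: { [E → . S], [E → . id id g], [S → . g], [S → . id E S], [S → id . E S] }  — shift
  I4: { [S → . g], [S → . id E S], [S → id E . S] }  — shift
  I5: { [E → S .] }  — reduce
  I6: { [E → . S], [E → . id id g], [E → id . id g], [S → . g], [S → . id E S], [S → id . E S] }  — shift
  I7: { [E → . S], [E → . id id g], [E → id . id g], [E → id id . g], [S → . g], [S → . id E S], [S → id . E S] }  — shift
  I8: { [E → id id g .], [S → g .] }  — 2 reduces
  I9: { [S → id E S .] }  — reduce

No state contains both a complete item and a shift item.

Answer: No shift-reduce conflicts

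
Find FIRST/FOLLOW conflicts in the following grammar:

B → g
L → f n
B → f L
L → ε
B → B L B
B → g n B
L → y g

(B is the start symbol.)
Yes. L → f n with FOLLOW(L) on { 'f' }; L → y g with FOLLOW(L) on { 'y' }

Nullable non-terminals: L.

L: nullable alternative(s) L → ε; FOLLOW(L) = { $, 'f', 'g', 'y' }
  L → f n: FIRST \ {ε} = { 'f' } — overlaps FOLLOW(L) on { 'f' }: CONFLICT
  L → ε: FIRST \ {ε} = { } — this is the only nullable alternative, skip
  L → y g: FIRST \ {ε} = { 'y' } — overlaps FOLLOW(L) on { 'y' }: CONFLICT

B has no nullable alternative, so no FIRST/FOLLOW check is needed there.

So the grammar has 2 FIRST/FOLLOW conflicts (marked CONFLICT above).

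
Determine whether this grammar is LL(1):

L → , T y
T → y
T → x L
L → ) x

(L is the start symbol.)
Yes, the grammar is LL(1).

A grammar is LL(1) if for each non-terminal N with multiple productions, the predict sets of those productions are pairwise disjoint, where PREDICT(N → α) = (FIRST(α) \ {ε}) ∪ (FOLLOW(N) if α ⇒* ε).

For L:
  PREDICT(L → ',' T y) = { ',' }
  PREDICT(L → ')' x) = { ')' }
For T:
  PREDICT(T → y) = { 'y' }
  PREDICT(T → x L) = { 'x' }

All predict sets are disjoint. The grammar IS LL(1).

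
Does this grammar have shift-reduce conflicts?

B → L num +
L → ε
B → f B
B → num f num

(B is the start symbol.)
Augment with B' → B and build the canonical LR(0) collection (I0 = CLOSURE({[B' → . B]}), then GOTO on every symbol after a dot until no new states appear). It has 10 states:
  I0: { [B → . L num +], [B → . f B], [B → . num f num], [B' → . B], [L → .] }  — shift, reduce
  I1: { [B' → B .] }  — accept
  I2: { [B → L . num +] }  — shift
  I3: { [B → . L num +], [B → . f B], [B → . num f num], [B → f . B], [L → .] }  — shift, reduce
  I4: { [B → num . f num] }  — shift
  I5: { [B → num f . num] }  — shift
  I6: { [B → num f num .] }  — reduce
  I7: { [B → f B .] }  — reduce
  I8: { [B → L num . +] }  — shift
  I9: { [B → L num + .] }  — reduce

I0 contains reduce item [L → .] and shift items [B → . f B], [B → . num f num] — shift-reduce conflict.
I3 contains reduce item [L → .] and shift items [B → . f B], [B → . num f num] — shift-reduce conflict.

Answer: Yes — I0: [L → .] vs [B → . f B]; I3: [L → .] vs [B → . f B]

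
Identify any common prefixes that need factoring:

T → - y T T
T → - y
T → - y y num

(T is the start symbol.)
Left-factoring is needed when two productions for the same non-terminal
share a common prefix on the right-hand side.

Productions for T:
  T → - y T T
  T → - y
  T → - y y num

Found common prefix '- y' in productions for T

Answer: Yes, T has productions with common prefix '- y'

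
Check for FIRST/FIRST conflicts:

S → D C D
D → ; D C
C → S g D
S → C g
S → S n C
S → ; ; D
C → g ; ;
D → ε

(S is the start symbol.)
Yes. S → D C D / S → C g on { ';', 'g' }; S → D C D / S → S n C on { ';', 'g' }; S → D C D / S → ';' ';' D on { ';' }; S → C g / S → S n C on { ';', 'g' }; S → C g / S → ';' ';' D on { ';' }; S → S n C / S → ';' ';' D on { ';' }; C → S g D / C → g ';' ';' on { 'g' }

A FIRST/FIRST conflict occurs when two productions N → α and N → β for the same non-terminal have FIRST(α) ∩ FIRST(β) ≠ ∅ (with ε ∈ FIRST of a nullable right-hand side, so two nullable alternatives also conflict).

FIRST sets of the non-terminals at (or reachable through a nullable prefix from) the front of some alternative:
  FIRST(D) = { ';', ε }
  FIRST(C) = { ';', 'g' }
  FIRST(S) = { ';', 'g' }

Productions for S:
  S → D C D: FIRST = { ';', 'g' }
  S → C g: FIRST = { ';', 'g' }
  S → S n C: FIRST = { ';', 'g' }
  S → ; ; D: FIRST = { ';' }
Productions for D:
  D → ; D C: FIRST = { ';' }
  D → ε: FIRST = { ε }
Productions for C:
  C → S g D: FIRST = { ';', 'g' }
  C → g ; ;: FIRST = { 'g' }

Conflict for S: S → D C D and S → C g
  Overlap: { ';', 'g' }
Conflict for S: S → D C D and S → S n C
  Overlap: { ';', 'g' }
Conflict for S: S → D C D and S → ; ; D
  Overlap: { ';' }
Conflict for S: S → C g and S → S n C
  Overlap: { ';', 'g' }
Conflict for S: S → C g and S → ; ; D
  Overlap: { ';' }
Conflict for S: S → S n C and S → ; ; D
  Overlap: { ';' }
Conflict for C: C → S g D and C → g ; ;
  Overlap: { 'g' }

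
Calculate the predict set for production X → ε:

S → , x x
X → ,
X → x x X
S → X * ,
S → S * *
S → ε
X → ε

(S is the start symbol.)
{ '*' }

PREDICT(X → ε) = (FIRST(RHS) \ {ε}) ∪ (FOLLOW(X) if ε ∈ FIRST(RHS), i.e. RHS ⇒* ε)
The right-hand side is ε (FIRST(ε) = { ε }), so the predict set is FOLLOW(X) = { '*' }
PREDICT(X → ε) = { '*' }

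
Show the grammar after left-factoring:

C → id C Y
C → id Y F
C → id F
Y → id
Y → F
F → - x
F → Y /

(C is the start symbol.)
C → id C'
C' → C Y
C' → Y F
C' → F
Y → id
Y → F
F → - x
F → Y /

Left-factoring transforms A → αβ₁ | αβ₂ into A → αA' and A' → β₁ | β₂
(α is the longest common prefix among the alternatives). Repeat until
no nonterminal has two alternatives with a common prefix.

Round 1: C has alternatives sharing prefix 'id'. Introduce C': C → id C'
  Add: C' → C Y
  Add: C' → Y F
  Add: C' → F

No remaining common prefixes — done.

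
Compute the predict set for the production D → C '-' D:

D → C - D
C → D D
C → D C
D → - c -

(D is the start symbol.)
PREDICT(D → C '-' D) = (FIRST(RHS) \ {ε}) ∪ (FOLLOW(D) if ε ∈ FIRST(RHS), i.e. RHS ⇒* ε)
FIRST(C) = { '-' }
FIRST(C '-' D) = { '-' }
ε ∉ FIRST(C '-' D), so FOLLOW(D) is not added.
PREDICT(D → C '-' D) = { '-' }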